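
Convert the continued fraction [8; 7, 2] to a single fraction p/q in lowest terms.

122/15

Using pₖ = aₖpₖ₋₁ + pₖ₋₂ and qₖ = aₖqₖ₋₁ + qₖ₋₂:
  k=0: a=8, p=8, q=1
  k=1: a=7, p=57, q=7
  k=2: a=2, p=122, q=15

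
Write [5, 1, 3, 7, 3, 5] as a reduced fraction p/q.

2787/484

Using pₖ = aₖpₖ₋₁ + pₖ₋₂ and qₖ = aₖqₖ₋₁ + qₖ₋₂:
  k=0: a=5, p=5, q=1
  k=1: a=1, p=6, q=1
  k=2: a=3, p=23, q=4
  k=3: a=7, p=167, q=29
  k=4: a=3, p=524, q=91
  k=5: a=5, p=2787, q=484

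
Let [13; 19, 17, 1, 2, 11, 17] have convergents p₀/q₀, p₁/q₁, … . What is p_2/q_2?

Using pₖ = aₖpₖ₋₁ + pₖ₋₂, qₖ = aₖqₖ₋₁ + qₖ₋₂ (with p₋₁=1, p₋₂=0, q₋₁=0, q₋₂=1):
  k=0: a=13, p=13, q=1
  k=1: a=19, p=248, q=19
  k=2: a=17, p=4229, q=324

4229/324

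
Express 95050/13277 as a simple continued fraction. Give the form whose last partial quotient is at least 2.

95050 = 7*13277 + 2111
13277 = 6*2111 + 611
2111 = 3*611 + 278
611 = 2*278 + 55
278 = 5*55 + 3
55 = 18*3 + 1
3 = 3*1 + 0  (stop)
So 95050/13277 = [7; 6, 3, 2, 5, 18, 3].

[7; 6, 3, 2, 5, 18, 3]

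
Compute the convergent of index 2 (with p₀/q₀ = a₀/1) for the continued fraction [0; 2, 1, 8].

1/3

Using pₖ = aₖpₖ₋₁ + pₖ₋₂, qₖ = aₖqₖ₋₁ + qₖ₋₂ (with p₋₁=1, p₋₂=0, q₋₁=0, q₋₂=1):
  k=0: a=0, p=0, q=1
  k=1: a=2, p=1, q=2
  k=2: a=1, p=1, q=3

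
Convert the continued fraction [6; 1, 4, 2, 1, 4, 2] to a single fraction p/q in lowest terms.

1131/166

Using pₖ = aₖpₖ₋₁ + pₖ₋₂ and qₖ = aₖqₖ₋₁ + qₖ₋₂:
  k=0: a=6, p=6, q=1
  k=1: a=1, p=7, q=1
  k=2: a=4, p=34, q=5
  k=3: a=2, p=75, q=11
  k=4: a=1, p=109, q=16
  k=5: a=4, p=511, q=75
  k=6: a=2, p=1131, q=166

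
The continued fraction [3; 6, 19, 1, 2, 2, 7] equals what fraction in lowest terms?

Fold from the inside: start with 7/1.
  2 + 1/7 = 15/7
  2 + 7/15 = 37/15
  1 + 15/37 = 52/37
  19 + 37/52 = 1025/52
  6 + 52/1025 = 6202/1025
  3 + 1025/6202 = 19631/6202

19631/6202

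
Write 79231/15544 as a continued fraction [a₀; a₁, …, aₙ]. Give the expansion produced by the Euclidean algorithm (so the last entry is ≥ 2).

[5; 10, 3, 2, 13, 16]

79231 = 5·15544 + 1511
15544 = 10·1511 + 434
1511 = 3·434 + 209
434 = 2·209 + 16
209 = 13·16 + 1
16 = 16·1 + 0  (stop)
So 79231/15544 = [5; 10, 3, 2, 13, 16].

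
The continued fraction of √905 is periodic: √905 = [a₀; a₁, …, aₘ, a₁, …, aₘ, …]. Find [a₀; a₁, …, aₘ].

[30; 12, 60]

a₀ = ⌊√905⌋ = 30.
With m₀=0, d₀=1 and mₖ₊₁ = dₖaₖ − mₖ, dₖ₊₁ = (n − mₖ₊₁²)/dₖ, aₖ₊₁ = ⌊(a₀+mₖ₊₁)/dₖ₊₁⌋:
  k=1: m=30, d=5, a=12
  k=2: m=30, d=1, a=60
d=1 and a=2a₀=60 at k=2, so the next step gives (m, d) = (30, 5) again — its k=1 value — and the period has length 2.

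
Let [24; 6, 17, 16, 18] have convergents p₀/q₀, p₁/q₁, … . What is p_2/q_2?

Using pₖ = aₖpₖ₋₁ + pₖ₋₂, qₖ = aₖqₖ₋₁ + qₖ₋₂ (with p₋₁=1, p₋₂=0, q₋₁=0, q₋₂=1):
  k=0: a=24, p=24, q=1
  k=1: a=6, p=145, q=6
  k=2: a=17, p=2489, q=103

2489/103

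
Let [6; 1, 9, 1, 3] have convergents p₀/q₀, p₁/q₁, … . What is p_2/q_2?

69/10

Using pₖ = aₖpₖ₋₁ + pₖ₋₂, qₖ = aₖqₖ₋₁ + qₖ₋₂ (with p₋₁=1, p₋₂=0, q₋₁=0, q₋₂=1):
  k=0: a=6, p=6, q=1
  k=1: a=1, p=7, q=1
  k=2: a=9, p=69, q=10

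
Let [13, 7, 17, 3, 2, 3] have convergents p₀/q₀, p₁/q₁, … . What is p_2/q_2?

1577/120

Using pₖ = aₖpₖ₋₁ + pₖ₋₂, qₖ = aₖqₖ₋₁ + qₖ₋₂ (with p₋₁=1, p₋₂=0, q₋₁=0, q₋₂=1):
  k=0: a=13, p=13, q=1
  k=1: a=7, p=92, q=7
  k=2: a=17, p=1577, q=120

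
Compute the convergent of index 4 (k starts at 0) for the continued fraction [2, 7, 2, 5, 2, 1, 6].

382/179

Using pₖ = aₖpₖ₋₁ + pₖ₋₂, qₖ = aₖqₖ₋₁ + qₖ₋₂ (with p₋₁=1, p₋₂=0, q₋₁=0, q₋₂=1):
  k=0: a=2, p=2, q=1
  k=1: a=7, p=15, q=7
  k=2: a=2, p=32, q=15
  k=3: a=5, p=175, q=82
  k=4: a=2, p=382, q=179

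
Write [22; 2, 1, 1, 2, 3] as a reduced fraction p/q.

985/44

Using pₖ = aₖpₖ₋₁ + pₖ₋₂ and qₖ = aₖqₖ₋₁ + qₖ₋₂:
  k=0: a=22, p=22, q=1
  k=1: a=2, p=45, q=2
  k=2: a=1, p=67, q=3
  k=3: a=1, p=112, q=5
  k=4: a=2, p=291, q=13
  k=5: a=3, p=985, q=44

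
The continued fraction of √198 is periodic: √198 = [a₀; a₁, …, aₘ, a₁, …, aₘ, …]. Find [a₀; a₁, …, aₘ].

a₀ = ⌊√198⌋ = 14.

[14; 14, 28]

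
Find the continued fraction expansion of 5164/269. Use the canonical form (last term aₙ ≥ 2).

[19; 5, 13, 4]

5164 = 19·269 + 53
269 = 5·53 + 4
53 = 13·4 + 1
4 = 4·1 + 0  (stop)
So 5164/269 = [19; 5, 13, 4].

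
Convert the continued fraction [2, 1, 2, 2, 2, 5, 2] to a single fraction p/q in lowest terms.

Using pₖ = aₖpₖ₋₁ + pₖ₋₂ and qₖ = aₖqₖ₋₁ + qₖ₋₂:
  k=0: a=2, p=2, q=1
  k=1: a=1, p=3, q=1
  k=2: a=2, p=8, q=3
  k=3: a=2, p=19, q=7
  k=4: a=2, p=46, q=17
  k=5: a=5, p=249, q=92
  k=6: a=2, p=544, q=201

544/201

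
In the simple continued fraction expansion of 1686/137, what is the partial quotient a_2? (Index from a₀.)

1686 = 12·137 + 42   →  a_0 = 12
137 = 3·42 + 11   →  a_1 = 3
42 = 3·11 + 9   →  a_2 = 3

3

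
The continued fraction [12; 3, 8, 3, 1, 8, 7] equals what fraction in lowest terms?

79060/6417

Fold from the inside: start with 7/1.
  8 + 1/7 = 57/7
  1 + 7/57 = 64/57
  3 + 57/64 = 249/64
  8 + 64/249 = 2056/249
  3 + 249/2056 = 6417/2056
  12 + 2056/6417 = 79060/6417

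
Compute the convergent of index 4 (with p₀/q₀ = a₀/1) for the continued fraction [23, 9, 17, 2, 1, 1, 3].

10885/471

Using pₖ = aₖpₖ₋₁ + pₖ₋₂, qₖ = aₖqₖ₋₁ + qₖ₋₂ (with p₋₁=1, p₋₂=0, q₋₁=0, q₋₂=1):
  k=0: a=23, p=23, q=1
  k=1: a=9, p=208, q=9
  k=2: a=17, p=3559, q=154
  k=3: a=2, p=7326, q=317
  k=4: a=1, p=10885, q=471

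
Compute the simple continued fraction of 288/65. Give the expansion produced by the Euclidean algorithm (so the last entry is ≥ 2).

288 = 4×65 + 28
65 = 2×28 + 9
28 = 3×9 + 1
9 = 9×1 + 0  (stop)
So 288/65 = [4; 2, 3, 9].

[4; 2, 3, 9]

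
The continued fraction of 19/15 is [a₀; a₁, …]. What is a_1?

19 = 1·15 + 4   →  a_0 = 1
15 = 3·4 + 3   →  a_1 = 3

3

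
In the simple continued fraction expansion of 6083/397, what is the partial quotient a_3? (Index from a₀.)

1

6083 = 15·397 + 128   →  a_0 = 15
397 = 3·128 + 13   →  a_1 = 3
128 = 9·13 + 11   →  a_2 = 9
13 = 1·11 + 2   →  a_3 = 1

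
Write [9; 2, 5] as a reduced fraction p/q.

104/11

Fold from the inside: start with 5/1.
  2 + 1/5 = 11/5
  9 + 5/11 = 104/11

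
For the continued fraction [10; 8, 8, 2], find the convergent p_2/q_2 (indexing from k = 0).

Using pₖ = aₖpₖ₋₁ + pₖ₋₂, qₖ = aₖqₖ₋₁ + qₖ₋₂ (with p₋₁=1, p₋₂=0, q₋₁=0, q₋₂=1):
  k=0: a=10, p=10, q=1
  k=1: a=8, p=81, q=8
  k=2: a=8, p=658, q=65

658/65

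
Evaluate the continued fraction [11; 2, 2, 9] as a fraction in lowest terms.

536/47

Using pₖ = aₖpₖ₋₁ + pₖ₋₂ and qₖ = aₖqₖ₋₁ + qₖ₋₂:
  k=0: a=11, p=11, q=1
  k=1: a=2, p=23, q=2
  k=2: a=2, p=57, q=5
  k=3: a=9, p=536, q=47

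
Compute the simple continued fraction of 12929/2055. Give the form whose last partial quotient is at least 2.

12929 = 6*2055 + 599
2055 = 3*599 + 258
599 = 2*258 + 83
258 = 3*83 + 9
83 = 9*9 + 2
9 = 4*2 + 1
2 = 2*1 + 0  (stop)
So 12929/2055 = [6; 3, 2, 3, 9, 4, 2].

[6; 3, 2, 3, 9, 4, 2]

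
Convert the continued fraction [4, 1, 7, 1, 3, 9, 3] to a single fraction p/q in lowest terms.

4920/1007

Fold from the inside: start with 3/1.
  9 + 1/3 = 28/3
  3 + 3/28 = 87/28
  1 + 28/87 = 115/87
  7 + 87/115 = 892/115
  1 + 115/892 = 1007/892
  4 + 892/1007 = 4920/1007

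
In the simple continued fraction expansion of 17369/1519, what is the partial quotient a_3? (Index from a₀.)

17369 = 11·1519 + 660   →  a_0 = 11
1519 = 2·660 + 199   →  a_1 = 2
660 = 3·199 + 63   →  a_2 = 3
199 = 3·63 + 10   →  a_3 = 3

3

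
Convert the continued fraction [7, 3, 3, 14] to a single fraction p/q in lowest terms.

Fold from the inside: start with 14/1.
  3 + 1/14 = 43/14
  3 + 14/43 = 143/43
  7 + 43/143 = 1044/143

1044/143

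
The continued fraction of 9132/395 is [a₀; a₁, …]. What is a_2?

2

9132 = 23·395 + 47   →  a_0 = 23
395 = 8·47 + 19   →  a_1 = 8
47 = 2·19 + 9   →  a_2 = 2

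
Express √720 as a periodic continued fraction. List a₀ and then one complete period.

[26; 1, 4, 1, 52]

a₀ = ⌊√720⌋ = 26.
With m₀=0, d₀=1 and mₖ₊₁ = dₖaₖ − mₖ, dₖ₊₁ = (n − mₖ₊₁²)/dₖ, aₖ₊₁ = ⌊(a₀+mₖ₊₁)/dₖ₊₁⌋:
  k=1: m=26, d=44, a=1
  k=2: m=18, d=9, a=4
  k=3: m=18, d=44, a=1
  k=4: m=26, d=1, a=52
d=1 and a=2a₀=52 at k=4, so the next step gives (m, d) = (26, 44) again — its k=1 value — and the period has length 4.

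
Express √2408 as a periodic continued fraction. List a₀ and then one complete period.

[49; 14, 98]

a₀ = ⌊√2408⌋ = 49.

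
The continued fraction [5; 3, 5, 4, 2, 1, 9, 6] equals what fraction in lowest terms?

68197/12835

Using pₖ = aₖpₖ₋₁ + pₖ₋₂ and qₖ = aₖqₖ₋₁ + qₖ₋₂:
  k=0: a=5, p=5, q=1
  k=1: a=3, p=16, q=3
  k=2: a=5, p=85, q=16
  k=3: a=4, p=356, q=67
  k=4: a=2, p=797, q=150
  k=5: a=1, p=1153, q=217
  k=6: a=9, p=11174, q=2103
  k=7: a=6, p=68197, q=12835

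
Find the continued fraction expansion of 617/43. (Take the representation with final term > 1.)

617 = 14*43 + 15
43 = 2*15 + 13
15 = 1*13 + 2
13 = 6*2 + 1
2 = 2*1 + 0  (stop)
So 617/43 = [14; 2, 1, 6, 2].

[14; 2, 1, 6, 2]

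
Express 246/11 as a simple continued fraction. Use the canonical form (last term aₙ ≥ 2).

246 = 22×11 + 4
11 = 2×4 + 3
4 = 1×3 + 1
3 = 3×1 + 0  (stop)
So 246/11 = [22; 2, 1, 3].

[22; 2, 1, 3]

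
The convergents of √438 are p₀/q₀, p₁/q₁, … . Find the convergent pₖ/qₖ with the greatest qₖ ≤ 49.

293/14

√438 = [20; 1, 12, 1, 40, …] (period length 4).
Convergents:
  p_0/q_0 = 20/1
  p_1/q_1 = 21/1
  p_2/q_2 = 272/13
  p_3/q_3 = 293/14
  p_4/q_4 = 11992/573
q_3 = 14 ≤ 49 < 573 = q_4, so the answer is 293/14.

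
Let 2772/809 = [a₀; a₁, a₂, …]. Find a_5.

2772 = 3·809 + 345   →  a_0 = 3
809 = 2·345 + 119   →  a_1 = 2
345 = 2·119 + 107   →  a_2 = 2
119 = 1·107 + 12   →  a_3 = 1
107 = 8·12 + 11   →  a_4 = 8
12 = 1·11 + 1   →  a_5 = 1

1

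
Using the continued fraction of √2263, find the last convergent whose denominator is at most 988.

15746/331

√2263 = [47; 1, 1, 3, 47, 3, 1, 1, 94, …] (period length 8).
Convergents:
  p_0/q_0 = 47/1
  p_1/q_1 = 48/1
  p_2/q_2 = 95/2
  p_3/q_3 = 333/7
  p_4/q_4 = 15746/331
  p_5/q_5 = 47571/1000
q_4 = 331 ≤ 988 < 1000 = q_5, so the answer is 15746/331.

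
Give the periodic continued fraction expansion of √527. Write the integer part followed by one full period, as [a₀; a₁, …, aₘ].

[22; 1, 21, 1, 44]

a₀ = ⌊√527⌋ = 22.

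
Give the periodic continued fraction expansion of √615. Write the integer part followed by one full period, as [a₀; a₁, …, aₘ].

[24; 1, 3, 1, 48]

a₀ = ⌊√615⌋ = 24.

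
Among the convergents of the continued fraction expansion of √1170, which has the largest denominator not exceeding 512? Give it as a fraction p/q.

6499/190

√1170 = [34; 4, 1, 6, 1, 4, 68, …] (period length 6).
Convergents:
  p_0/q_0 = 34/1
  p_1/q_1 = 137/4
  p_2/q_2 = 171/5
  p_3/q_3 = 1163/34
  p_4/q_4 = 1334/39
  p_5/q_5 = 6499/190
  p_6/q_6 = 443266/12959
q_5 = 190 ≤ 512 < 12959 = q_6, so the answer is 6499/190.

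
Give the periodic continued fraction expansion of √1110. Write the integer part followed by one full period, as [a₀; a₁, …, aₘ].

[33; 3, 6, 3, 66]

a₀ = ⌊√1110⌋ = 33.
With m₀=0, d₀=1 and mₖ₊₁ = dₖaₖ − mₖ, dₖ₊₁ = (n − mₖ₊₁²)/dₖ, aₖ₊₁ = ⌊(a₀+mₖ₊₁)/dₖ₊₁⌋:
  k=1: m=33, d=21, a=3
  k=2: m=30, d=10, a=6
  k=3: m=30, d=21, a=3
  k=4: m=33, d=1, a=66
d=1 and a=2a₀=66 at k=4, so the next step gives (m, d) = (33, 21) again — its k=1 value — and the period has length 4.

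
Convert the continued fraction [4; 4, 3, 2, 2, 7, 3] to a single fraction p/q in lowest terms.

Using pₖ = aₖpₖ₋₁ + pₖ₋₂ and qₖ = aₖqₖ₋₁ + qₖ₋₂:
  k=0: a=4, p=4, q=1
  k=1: a=4, p=17, q=4
  k=2: a=3, p=55, q=13
  k=3: a=2, p=127, q=30
  k=4: a=2, p=309, q=73
  k=5: a=7, p=2290, q=541
  k=6: a=3, p=7179, q=1696

7179/1696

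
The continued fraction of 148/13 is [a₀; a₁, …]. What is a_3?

148 = 11·13 + 5   →  a_0 = 11
13 = 2·5 + 3   →  a_1 = 2
5 = 1·3 + 2   →  a_2 = 1
3 = 1·2 + 1   →  a_3 = 1

1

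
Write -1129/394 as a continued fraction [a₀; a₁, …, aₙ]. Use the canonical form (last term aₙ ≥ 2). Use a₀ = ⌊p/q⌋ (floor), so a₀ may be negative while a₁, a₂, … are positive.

-1129 = -3·394 + 53
394 = 7·53 + 23
53 = 2·23 + 7
23 = 3·7 + 2
7 = 3·2 + 1
2 = 2·1 + 0  (stop)
So -1129/394 = [-3; 7, 2, 3, 3, 2].

[-3; 7, 2, 3, 3, 2]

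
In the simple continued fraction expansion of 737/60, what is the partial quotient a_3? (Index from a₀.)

1

737 = 12·60 + 17   →  a_0 = 12
60 = 3·17 + 9   →  a_1 = 3
17 = 1·9 + 8   →  a_2 = 1
9 = 1·8 + 1   →  a_3 = 1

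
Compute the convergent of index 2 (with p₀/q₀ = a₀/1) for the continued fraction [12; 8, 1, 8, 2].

109/9

Using pₖ = aₖpₖ₋₁ + pₖ₋₂, qₖ = aₖqₖ₋₁ + qₖ₋₂ (with p₋₁=1, p₋₂=0, q₋₁=0, q₋₂=1):
  k=0: a=12, p=12, q=1
  k=1: a=8, p=97, q=8
  k=2: a=1, p=109, q=9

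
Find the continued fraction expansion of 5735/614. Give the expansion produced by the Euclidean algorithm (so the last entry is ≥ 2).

[9; 2, 1, 15, 13]

5735 = 9*614 + 209
614 = 2*209 + 196
209 = 1*196 + 13
196 = 15*13 + 1
13 = 13*1 + 0  (stop)
So 5735/614 = [9; 2, 1, 15, 13].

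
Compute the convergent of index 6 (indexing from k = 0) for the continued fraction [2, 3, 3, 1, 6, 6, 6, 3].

7691/3334

Using pₖ = aₖpₖ₋₁ + pₖ₋₂, qₖ = aₖqₖ₋₁ + qₖ₋₂ (with p₋₁=1, p₋₂=0, q₋₁=0, q₋₂=1):
  k=0: a=2, p=2, q=1
  k=1: a=3, p=7, q=3
  k=2: a=3, p=23, q=10
  k=3: a=1, p=30, q=13
  k=4: a=6, p=203, q=88
  k=5: a=6, p=1248, q=541
  k=6: a=6, p=7691, q=3334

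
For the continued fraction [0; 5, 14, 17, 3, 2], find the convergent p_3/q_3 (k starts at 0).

239/1212

Using pₖ = aₖpₖ₋₁ + pₖ₋₂, qₖ = aₖqₖ₋₁ + qₖ₋₂ (with p₋₁=1, p₋₂=0, q₋₁=0, q₋₂=1):
  k=0: a=0, p=0, q=1
  k=1: a=5, p=1, q=5
  k=2: a=14, p=14, q=71
  k=3: a=17, p=239, q=1212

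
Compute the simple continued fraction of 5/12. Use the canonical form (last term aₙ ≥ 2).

[0; 2, 2, 2]

5 = 0*12 + 5
12 = 2*5 + 2
5 = 2*2 + 1
2 = 2*1 + 0  (stop)
So 5/12 = [0; 2, 2, 2].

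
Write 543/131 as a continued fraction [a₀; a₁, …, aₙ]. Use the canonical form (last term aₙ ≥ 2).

[4; 6, 1, 8, 2]

543 = 4·131 + 19
131 = 6·19 + 17
19 = 1·17 + 2
17 = 8·2 + 1
2 = 2·1 + 0  (stop)
So 543/131 = [4; 6, 1, 8, 2].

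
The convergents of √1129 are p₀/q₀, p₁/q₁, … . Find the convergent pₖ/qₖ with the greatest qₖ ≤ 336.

11189/333

√1129 = [33; 1, 1, 1, 1, 66, …] (period length 5).
Convergents:
  p_0/q_0 = 33/1
  p_1/q_1 = 34/1
  p_2/q_2 = 67/2
  p_3/q_3 = 101/3
  p_4/q_4 = 168/5
  p_5/q_5 = 11189/333
  p_6/q_6 = 11357/338
q_5 = 333 ≤ 336 < 338 = q_6, so the answer is 11189/333.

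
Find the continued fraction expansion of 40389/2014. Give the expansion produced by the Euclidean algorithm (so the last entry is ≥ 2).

[20; 18, 2, 10, 2, 2]

40389 = 20*2014 + 109
2014 = 18*109 + 52
109 = 2*52 + 5
52 = 10*5 + 2
5 = 2*2 + 1
2 = 2*1 + 0  (stop)
So 40389/2014 = [20; 18, 2, 10, 2, 2].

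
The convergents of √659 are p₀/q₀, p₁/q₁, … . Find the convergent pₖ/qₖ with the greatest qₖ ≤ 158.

√659 = [25; 1, 2, 25, 2, 1, 50, …] (period length 6).
Convergents:
  p_0/q_0 = 25/1
  p_1/q_1 = 26/1
  p_2/q_2 = 77/3
  p_3/q_3 = 1951/76
  p_4/q_4 = 3979/155
  p_5/q_5 = 5930/231
q_4 = 155 ≤ 158 < 231 = q_5, so the answer is 3979/155.

3979/155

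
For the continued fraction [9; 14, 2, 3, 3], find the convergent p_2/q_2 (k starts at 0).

263/29

Using pₖ = aₖpₖ₋₁ + pₖ₋₂, qₖ = aₖqₖ₋₁ + qₖ₋₂ (with p₋₁=1, p₋₂=0, q₋₁=0, q₋₂=1):
  k=0: a=9, p=9, q=1
  k=1: a=14, p=127, q=14
  k=2: a=2, p=263, q=29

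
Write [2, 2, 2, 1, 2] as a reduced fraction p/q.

Fold from the inside: start with 2/1.
  1 + 1/2 = 3/2
  2 + 2/3 = 8/3
  2 + 3/8 = 19/8
  2 + 8/19 = 46/19

46/19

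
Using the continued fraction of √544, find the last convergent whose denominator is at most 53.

793/34

√544 = [23; 3, 11, 3, 46, …] (period length 4).
Convergents:
  p_0/q_0 = 23/1
  p_1/q_1 = 70/3
  p_2/q_2 = 793/34
  p_3/q_3 = 2449/105
q_2 = 34 ≤ 53 < 105 = q_3, so the answer is 793/34.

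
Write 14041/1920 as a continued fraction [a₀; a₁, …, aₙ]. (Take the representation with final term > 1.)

14041 = 7×1920 + 601
1920 = 3×601 + 117
601 = 5×117 + 16
117 = 7×16 + 5
16 = 3×5 + 1
5 = 5×1 + 0  (stop)
So 14041/1920 = [7; 3, 5, 7, 3, 5].

[7; 3, 5, 7, 3, 5]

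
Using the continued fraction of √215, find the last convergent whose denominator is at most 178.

2566/175

√215 = [14; 1, 1, 1, 28, …] (period length 4).
Convergents:
  p_0/q_0 = 14/1
  p_1/q_1 = 15/1
  p_2/q_2 = 29/2
  p_3/q_3 = 44/3
  p_4/q_4 = 1261/86
  p_5/q_5 = 1305/89
  p_6/q_6 = 2566/175
  p_7/q_7 = 3871/264
q_6 = 175 ≤ 178 < 264 = q_7, so the answer is 2566/175.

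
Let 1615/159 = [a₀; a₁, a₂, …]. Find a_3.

1

1615 = 10·159 + 25   →  a_0 = 10
159 = 6·25 + 9   →  a_1 = 6
25 = 2·9 + 7   →  a_2 = 2
9 = 1·7 + 2   →  a_3 = 1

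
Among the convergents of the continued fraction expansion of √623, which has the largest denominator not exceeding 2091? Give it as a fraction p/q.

√623 = [24; 1, 23, 1, 48, …] (period length 4).
Convergents:
  p_0/q_0 = 24/1
  p_1/q_1 = 25/1
  p_2/q_2 = 599/24
  p_3/q_3 = 624/25
  p_4/q_4 = 30551/1224
  p_5/q_5 = 31175/1249
  p_6/q_6 = 747576/29951
q_5 = 1249 ≤ 2091 < 29951 = q_6, so the answer is 31175/1249.

31175/1249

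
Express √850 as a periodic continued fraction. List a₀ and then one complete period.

[29; 6, 2, 6, 58]

a₀ = ⌊√850⌋ = 29.
With m₀=0, d₀=1 and mₖ₊₁ = dₖaₖ − mₖ, dₖ₊₁ = (n − mₖ₊₁²)/dₖ, aₖ₊₁ = ⌊(a₀+mₖ₊₁)/dₖ₊₁⌋:
  k=1: m=29, d=9, a=6
  k=2: m=25, d=25, a=2
  k=3: m=25, d=9, a=6
  k=4: m=29, d=1, a=58
d=1 and a=2a₀=58 at k=4, so the next step gives (m, d) = (29, 9) again — its k=1 value — and the period has length 4.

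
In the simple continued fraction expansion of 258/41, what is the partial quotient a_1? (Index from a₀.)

3

258 = 6·41 + 12   →  a_0 = 6
41 = 3·12 + 5   →  a_1 = 3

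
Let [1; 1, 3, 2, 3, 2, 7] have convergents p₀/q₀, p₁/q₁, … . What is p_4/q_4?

Using pₖ = aₖpₖ₋₁ + pₖ₋₂, qₖ = aₖqₖ₋₁ + qₖ₋₂ (with p₋₁=1, p₋₂=0, q₋₁=0, q₋₂=1):
  k=0: a=1, p=1, q=1
  k=1: a=1, p=2, q=1
  k=2: a=3, p=7, q=4
  k=3: a=2, p=16, q=9
  k=4: a=3, p=55, q=31

55/31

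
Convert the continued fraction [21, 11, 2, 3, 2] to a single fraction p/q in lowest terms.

Fold from the inside: start with 2/1.
  3 + 1/2 = 7/2
  2 + 2/7 = 16/7
  11 + 7/16 = 183/16
  21 + 16/183 = 3859/183

3859/183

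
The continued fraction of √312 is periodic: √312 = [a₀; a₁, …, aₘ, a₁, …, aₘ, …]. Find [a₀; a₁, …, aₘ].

a₀ = ⌊√312⌋ = 17.
With m₀=0, d₀=1 and mₖ₊₁ = dₖaₖ − mₖ, dₖ₊₁ = (n − mₖ₊₁²)/dₖ, aₖ₊₁ = ⌊(a₀+mₖ₊₁)/dₖ₊₁⌋:
  k=1: m=17, d=23, a=1
  k=2: m=6, d=12, a=1
  k=3: m=6, d=23, a=1
  k=4: m=17, d=1, a=34
d=1 and a=2a₀=34 at k=4, so the next step gives (m, d) = (17, 23) again — its k=1 value — and the period has length 4.

[17; 1, 1, 1, 34]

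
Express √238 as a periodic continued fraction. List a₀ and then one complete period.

a₀ = ⌊√238⌋ = 15.

[15; 2, 2, 1, 14, 1, 2, 2, 30]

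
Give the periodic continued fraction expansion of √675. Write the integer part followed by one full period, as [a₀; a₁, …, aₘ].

[25; 1, 50]

a₀ = ⌊√675⌋ = 25.
With m₀=0, d₀=1 and mₖ₊₁ = dₖaₖ − mₖ, dₖ₊₁ = (n − mₖ₊₁²)/dₖ, aₖ₊₁ = ⌊(a₀+mₖ₊₁)/dₖ₊₁⌋:
  k=1: m=25, d=50, a=1
  k=2: m=25, d=1, a=50
d=1 and a=2a₀=50 at k=2, so the next step gives (m, d) = (25, 50) again — its k=1 value — and the period has length 2.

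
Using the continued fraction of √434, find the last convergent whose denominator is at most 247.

√434 = [20; 1, 4, 1, 40, …] (period length 4).
Convergents:
  p_0/q_0 = 20/1
  p_1/q_1 = 21/1
  p_2/q_2 = 104/5
  p_3/q_3 = 125/6
  p_4/q_4 = 5104/245
  p_5/q_5 = 5229/251
q_4 = 245 ≤ 247 < 251 = q_5, so the answer is 5104/245.

5104/245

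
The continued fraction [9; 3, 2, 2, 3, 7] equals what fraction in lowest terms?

3931/423

Fold from the inside: start with 7/1.
  3 + 1/7 = 22/7
  2 + 7/22 = 51/22
  2 + 22/51 = 124/51
  3 + 51/124 = 423/124
  9 + 124/423 = 3931/423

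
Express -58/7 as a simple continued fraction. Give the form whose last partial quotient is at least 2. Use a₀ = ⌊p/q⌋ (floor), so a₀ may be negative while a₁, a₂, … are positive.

[-9; 1, 2, 2]

-58 = -9*7 + 5
7 = 1*5 + 2
5 = 2*2 + 1
2 = 2*1 + 0  (stop)
So -58/7 = [-9; 1, 2, 2].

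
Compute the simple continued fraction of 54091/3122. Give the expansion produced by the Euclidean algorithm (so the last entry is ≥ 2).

54091 = 17×3122 + 1017
3122 = 3×1017 + 71
1017 = 14×71 + 23
71 = 3×23 + 2
23 = 11×2 + 1
2 = 2×1 + 0  (stop)
So 54091/3122 = [17; 3, 14, 3, 11, 2].

[17; 3, 14, 3, 11, 2]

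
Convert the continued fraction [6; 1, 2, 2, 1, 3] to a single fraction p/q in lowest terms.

Fold from the inside: start with 3/1.
  1 + 1/3 = 4/3
  2 + 3/4 = 11/4
  2 + 4/11 = 26/11
  1 + 11/26 = 37/26
  6 + 26/37 = 248/37

248/37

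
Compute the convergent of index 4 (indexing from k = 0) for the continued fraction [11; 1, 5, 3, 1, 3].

Using pₖ = aₖpₖ₋₁ + pₖ₋₂, qₖ = aₖqₖ₋₁ + qₖ₋₂ (with p₋₁=1, p₋₂=0, q₋₁=0, q₋₂=1):
  k=0: a=11, p=11, q=1
  k=1: a=1, p=12, q=1
  k=2: a=5, p=71, q=6
  k=3: a=3, p=225, q=19
  k=4: a=1, p=296, q=25

296/25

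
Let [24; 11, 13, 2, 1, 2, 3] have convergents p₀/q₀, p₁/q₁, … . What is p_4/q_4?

10672/443

Using pₖ = aₖpₖ₋₁ + pₖ₋₂, qₖ = aₖqₖ₋₁ + qₖ₋₂ (with p₋₁=1, p₋₂=0, q₋₁=0, q₋₂=1):
  k=0: a=24, p=24, q=1
  k=1: a=11, p=265, q=11
  k=2: a=13, p=3469, q=144
  k=3: a=2, p=7203, q=299
  k=4: a=1, p=10672, q=443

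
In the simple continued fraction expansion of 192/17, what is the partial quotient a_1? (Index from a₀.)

192 = 11·17 + 5   →  a_0 = 11
17 = 3·5 + 2   →  a_1 = 3

3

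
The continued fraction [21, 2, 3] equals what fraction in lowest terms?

Using pₖ = aₖpₖ₋₁ + pₖ₋₂ and qₖ = aₖqₖ₋₁ + qₖ₋₂:
  k=0: a=21, p=21, q=1
  k=1: a=2, p=43, q=2
  k=2: a=3, p=150, q=7

150/7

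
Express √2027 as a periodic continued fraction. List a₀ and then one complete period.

a₀ = ⌊√2027⌋ = 45.

[45; 45, 90]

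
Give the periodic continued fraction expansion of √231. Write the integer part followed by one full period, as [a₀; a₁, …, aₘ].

[15; 5, 30]

a₀ = ⌊√231⌋ = 15.
With m₀=0, d₀=1 and mₖ₊₁ = dₖaₖ − mₖ, dₖ₊₁ = (n − mₖ₊₁²)/dₖ, aₖ₊₁ = ⌊(a₀+mₖ₊₁)/dₖ₊₁⌋:
  k=1: m=15, d=6, a=5
  k=2: m=15, d=1, a=30
d=1 and a=2a₀=30 at k=2, so the next step gives (m, d) = (15, 6) again — its k=1 value — and the period has length 2.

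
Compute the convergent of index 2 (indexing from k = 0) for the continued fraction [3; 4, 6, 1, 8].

81/25

Using pₖ = aₖpₖ₋₁ + pₖ₋₂, qₖ = aₖqₖ₋₁ + qₖ₋₂ (with p₋₁=1, p₋₂=0, q₋₁=0, q₋₂=1):
  k=0: a=3, p=3, q=1
  k=1: a=4, p=13, q=4
  k=2: a=6, p=81, q=25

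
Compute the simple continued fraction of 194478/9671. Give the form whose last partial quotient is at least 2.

194478 = 20·9671 + 1058
9671 = 9·1058 + 149
1058 = 7·149 + 15
149 = 9·15 + 14
15 = 1·14 + 1
14 = 14·1 + 0  (stop)
So 194478/9671 = [20; 9, 7, 9, 1, 14].

[20; 9, 7, 9, 1, 14]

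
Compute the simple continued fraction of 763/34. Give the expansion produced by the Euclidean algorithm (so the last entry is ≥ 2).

[22; 2, 3, 1, 3]

763 = 22·34 + 15
34 = 2·15 + 4
15 = 3·4 + 3
4 = 1·3 + 1
3 = 3·1 + 0  (stop)
So 763/34 = [22; 2, 3, 1, 3].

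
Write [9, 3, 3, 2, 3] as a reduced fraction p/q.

Using pₖ = aₖpₖ₋₁ + pₖ₋₂ and qₖ = aₖqₖ₋₁ + qₖ₋₂:
  k=0: a=9, p=9, q=1
  k=1: a=3, p=28, q=3
  k=2: a=3, p=93, q=10
  k=3: a=2, p=214, q=23
  k=4: a=3, p=735, q=79

735/79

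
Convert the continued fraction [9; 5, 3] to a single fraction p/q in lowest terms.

147/16

Fold from the inside: start with 3/1.
  5 + 1/3 = 16/3
  9 + 3/16 = 147/16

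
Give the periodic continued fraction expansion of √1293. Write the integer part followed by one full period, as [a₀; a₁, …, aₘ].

[35; 1, 22, 1, 70]

a₀ = ⌊√1293⌋ = 35.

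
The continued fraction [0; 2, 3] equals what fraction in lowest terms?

3/7

Fold from the inside: start with 3/1.
  2 + 1/3 = 7/3
  0 + 3/7 = 3/7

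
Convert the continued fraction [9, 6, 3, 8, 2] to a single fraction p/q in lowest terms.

3068/335

Fold from the inside: start with 2/1.
  8 + 1/2 = 17/2
  3 + 2/17 = 53/17
  6 + 17/53 = 335/53
  9 + 53/335 = 3068/335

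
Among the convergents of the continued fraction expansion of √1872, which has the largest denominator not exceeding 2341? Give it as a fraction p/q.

√1872 = [43; 3, 1, 3, 86, …] (period length 4).
Convergents:
  p_0/q_0 = 43/1
  p_1/q_1 = 130/3
  p_2/q_2 = 173/4
  p_3/q_3 = 649/15
  p_4/q_4 = 55987/1294
  p_5/q_5 = 168610/3897
q_4 = 1294 ≤ 2341 < 3897 = q_5, so the answer is 55987/1294.

55987/1294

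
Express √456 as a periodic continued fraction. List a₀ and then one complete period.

a₀ = ⌊√456⌋ = 21.

[21; 2, 1, 4, 1, 2, 42]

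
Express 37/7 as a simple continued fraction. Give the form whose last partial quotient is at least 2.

[5; 3, 2]

37 = 5·7 + 2
7 = 3·2 + 1
2 = 2·1 + 0  (stop)
So 37/7 = [5; 3, 2].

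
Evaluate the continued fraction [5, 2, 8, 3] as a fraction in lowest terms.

Using pₖ = aₖpₖ₋₁ + pₖ₋₂ and qₖ = aₖqₖ₋₁ + qₖ₋₂:
  k=0: a=5, p=5, q=1
  k=1: a=2, p=11, q=2
  k=2: a=8, p=93, q=17
  k=3: a=3, p=290, q=53

290/53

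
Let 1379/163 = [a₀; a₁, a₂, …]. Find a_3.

1379 = 8·163 + 75   →  a_0 = 8
163 = 2·75 + 13   →  a_1 = 2
75 = 5·13 + 10   →  a_2 = 5
13 = 1·10 + 3   →  a_3 = 1

1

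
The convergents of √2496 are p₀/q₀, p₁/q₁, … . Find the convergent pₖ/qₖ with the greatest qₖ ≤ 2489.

√2496 = [49; 1, 23, 1, 98, …] (period length 4).
Convergents:
  p_0/q_0 = 49/1
  p_1/q_1 = 50/1
  p_2/q_2 = 1199/24
  p_3/q_3 = 1249/25
  p_4/q_4 = 123601/2474
  p_5/q_5 = 124850/2499
q_4 = 2474 ≤ 2489 < 2499 = q_5, so the answer is 123601/2474.

123601/2474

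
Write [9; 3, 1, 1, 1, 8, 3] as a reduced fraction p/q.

2745/296

Using pₖ = aₖpₖ₋₁ + pₖ₋₂ and qₖ = aₖqₖ₋₁ + qₖ₋₂:
  k=0: a=9, p=9, q=1
  k=1: a=3, p=28, q=3
  k=2: a=1, p=37, q=4
  k=3: a=1, p=65, q=7
  k=4: a=1, p=102, q=11
  k=5: a=8, p=881, q=95
  k=6: a=3, p=2745, q=296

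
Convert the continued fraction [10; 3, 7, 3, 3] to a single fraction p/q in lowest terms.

2363/229

Using pₖ = aₖpₖ₋₁ + pₖ₋₂ and qₖ = aₖqₖ₋₁ + qₖ₋₂:
  k=0: a=10, p=10, q=1
  k=1: a=3, p=31, q=3
  k=2: a=7, p=227, q=22
  k=3: a=3, p=712, q=69
  k=4: a=3, p=2363, q=229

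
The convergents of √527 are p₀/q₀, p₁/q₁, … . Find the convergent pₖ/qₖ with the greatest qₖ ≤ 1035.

√527 = [22; 1, 21, 1, 44, …] (period length 4).
Convergents:
  p_0/q_0 = 22/1
  p_1/q_1 = 23/1
  p_2/q_2 = 505/22
  p_3/q_3 = 528/23
  p_4/q_4 = 23737/1034
  p_5/q_5 = 24265/1057
q_4 = 1034 ≤ 1035 < 1057 = q_5, so the answer is 23737/1034.

23737/1034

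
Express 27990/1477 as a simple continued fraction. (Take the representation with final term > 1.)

[18; 1, 19, 4, 3, 2, 2]

27990 = 18*1477 + 1404
1477 = 1*1404 + 73
1404 = 19*73 + 17
73 = 4*17 + 5
17 = 3*5 + 2
5 = 2*2 + 1
2 = 2*1 + 0  (stop)
So 27990/1477 = [18; 1, 19, 4, 3, 2, 2].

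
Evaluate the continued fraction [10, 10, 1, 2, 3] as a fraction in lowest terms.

1080/107

Fold from the inside: start with 3/1.
  2 + 1/3 = 7/3
  1 + 3/7 = 10/7
  10 + 7/10 = 107/10
  10 + 10/107 = 1080/107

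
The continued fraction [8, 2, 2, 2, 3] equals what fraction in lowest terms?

345/41

Using pₖ = aₖpₖ₋₁ + pₖ₋₂ and qₖ = aₖqₖ₋₁ + qₖ₋₂:
  k=0: a=8, p=8, q=1
  k=1: a=2, p=17, q=2
  k=2: a=2, p=42, q=5
  k=3: a=2, p=101, q=12
  k=4: a=3, p=345, q=41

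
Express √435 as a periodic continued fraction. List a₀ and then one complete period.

[20; 1, 5, 1, 40]

a₀ = ⌊√435⌋ = 20.
With m₀=0, d₀=1 and mₖ₊₁ = dₖaₖ − mₖ, dₖ₊₁ = (n − mₖ₊₁²)/dₖ, aₖ₊₁ = ⌊(a₀+mₖ₊₁)/dₖ₊₁⌋:
  k=1: m=20, d=35, a=1
  k=2: m=15, d=6, a=5
  k=3: m=15, d=35, a=1
  k=4: m=20, d=1, a=40
d=1 and a=2a₀=40 at k=4, so the next step gives (m, d) = (20, 35) again — its k=1 value — and the period has length 4.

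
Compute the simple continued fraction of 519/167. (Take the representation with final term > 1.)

[3; 9, 3, 1, 1, 2]

519 = 3×167 + 18
167 = 9×18 + 5
18 = 3×5 + 3
5 = 1×3 + 2
3 = 1×2 + 1
2 = 2×1 + 0  (stop)
So 519/167 = [3; 9, 3, 1, 1, 2].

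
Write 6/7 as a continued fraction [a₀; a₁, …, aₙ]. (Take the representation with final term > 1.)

6 = 0·7 + 6
7 = 1·6 + 1
6 = 6·1 + 0  (stop)
So 6/7 = [0; 1, 6].

[0; 1, 6]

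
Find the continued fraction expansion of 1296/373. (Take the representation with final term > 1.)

1296 = 3*373 + 177
373 = 2*177 + 19
177 = 9*19 + 6
19 = 3*6 + 1
6 = 6*1 + 0  (stop)
So 1296/373 = [3; 2, 9, 3, 6].

[3; 2, 9, 3, 6]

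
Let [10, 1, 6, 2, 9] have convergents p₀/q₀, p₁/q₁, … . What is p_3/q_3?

163/15

Using pₖ = aₖpₖ₋₁ + pₖ₋₂, qₖ = aₖqₖ₋₁ + qₖ₋₂ (with p₋₁=1, p₋₂=0, q₋₁=0, q₋₂=1):
  k=0: a=10, p=10, q=1
  k=1: a=1, p=11, q=1
  k=2: a=6, p=76, q=7
  k=3: a=2, p=163, q=15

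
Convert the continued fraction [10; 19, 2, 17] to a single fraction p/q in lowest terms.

6855/682

Fold from the inside: start with 17/1.
  2 + 1/17 = 35/17
  19 + 17/35 = 682/35
  10 + 35/682 = 6855/682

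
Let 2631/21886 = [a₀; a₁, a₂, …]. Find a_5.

6

2631 = 0·21886 + 2631   →  a_0 = 0
21886 = 8·2631 + 838   →  a_1 = 8
2631 = 3·838 + 117   →  a_2 = 3
838 = 7·117 + 19   →  a_3 = 7
117 = 6·19 + 3   →  a_4 = 6
19 = 6·3 + 1   →  a_5 = 6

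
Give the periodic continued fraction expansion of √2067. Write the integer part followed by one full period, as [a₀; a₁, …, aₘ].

a₀ = ⌊√2067⌋ = 45.
With m₀=0, d₀=1 and mₖ₊₁ = dₖaₖ − mₖ, dₖ₊₁ = (n − mₖ₊₁²)/dₖ, aₖ₊₁ = ⌊(a₀+mₖ₊₁)/dₖ₊₁⌋:
  k=1: m=45, d=42, a=2
  k=2: m=39, d=13, a=6
  k=3: m=39, d=42, a=2
  k=4: m=45, d=1, a=90
d=1 and a=2a₀=90 at k=4, so the next step gives (m, d) = (45, 42) again — its k=1 value — and the period has length 4.

[45; 2, 6, 2, 90]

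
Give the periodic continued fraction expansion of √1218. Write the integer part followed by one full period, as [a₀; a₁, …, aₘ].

a₀ = ⌊√1218⌋ = 34.
With m₀=0, d₀=1 and mₖ₊₁ = dₖaₖ − mₖ, dₖ₊₁ = (n − mₖ₊₁²)/dₖ, aₖ₊₁ = ⌊(a₀+mₖ₊₁)/dₖ₊₁⌋:
  k=1: m=34, d=62, a=1
  k=2: m=28, d=7, a=8
  k=3: m=28, d=62, a=1
  k=4: m=34, d=1, a=68
d=1 and a=2a₀=68 at k=4, so the next step gives (m, d) = (34, 62) again — its k=1 value — and the period has length 4.

[34; 1, 8, 1, 68]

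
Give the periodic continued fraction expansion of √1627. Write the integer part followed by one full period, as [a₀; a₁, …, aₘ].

a₀ = ⌊√1627⌋ = 40.

[40; 2, 1, 39, 1, 2, 80]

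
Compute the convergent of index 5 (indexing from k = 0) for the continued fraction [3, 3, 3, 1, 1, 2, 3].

195/59

Using pₖ = aₖpₖ₋₁ + pₖ₋₂, qₖ = aₖqₖ₋₁ + qₖ₋₂ (with p₋₁=1, p₋₂=0, q₋₁=0, q₋₂=1):
  k=0: a=3, p=3, q=1
  k=1: a=3, p=10, q=3
  k=2: a=3, p=33, q=10
  k=3: a=1, p=43, q=13
  k=4: a=1, p=76, q=23
  k=5: a=2, p=195, q=59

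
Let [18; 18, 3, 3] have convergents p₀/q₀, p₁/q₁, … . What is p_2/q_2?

Using pₖ = aₖpₖ₋₁ + pₖ₋₂, qₖ = aₖqₖ₋₁ + qₖ₋₂ (with p₋₁=1, p₋₂=0, q₋₁=0, q₋₂=1):
  k=0: a=18, p=18, q=1
  k=1: a=18, p=325, q=18
  k=2: a=3, p=993, q=55

993/55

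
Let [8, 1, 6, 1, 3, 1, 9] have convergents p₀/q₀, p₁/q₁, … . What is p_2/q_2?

Using pₖ = aₖpₖ₋₁ + pₖ₋₂, qₖ = aₖqₖ₋₁ + qₖ₋₂ (with p₋₁=1, p₋₂=0, q₋₁=0, q₋₂=1):
  k=0: a=8, p=8, q=1
  k=1: a=1, p=9, q=1
  k=2: a=6, p=62, q=7

62/7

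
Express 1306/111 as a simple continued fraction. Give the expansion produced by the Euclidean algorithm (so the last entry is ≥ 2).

[11; 1, 3, 3, 1, 2, 2]

1306 = 11·111 + 85
111 = 1·85 + 26
85 = 3·26 + 7
26 = 3·7 + 5
7 = 1·5 + 2
5 = 2·2 + 1
2 = 2·1 + 0  (stop)
So 1306/111 = [11; 1, 3, 3, 1, 2, 2].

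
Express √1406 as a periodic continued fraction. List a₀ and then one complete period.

a₀ = ⌊√1406⌋ = 37.
With m₀=0, d₀=1 and mₖ₊₁ = dₖaₖ − mₖ, dₖ₊₁ = (n − mₖ₊₁²)/dₖ, aₖ₊₁ = ⌊(a₀+mₖ₊₁)/dₖ₊₁⌋:
  k=1: m=37, d=37, a=2
  k=2: m=37, d=1, a=74
d=1 and a=2a₀=74 at k=2, so the next step gives (m, d) = (37, 37) again — its k=1 value — and the period has length 2.

[37; 2, 74]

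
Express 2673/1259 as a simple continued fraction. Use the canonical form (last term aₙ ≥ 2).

[2; 8, 8, 6, 3]

2673 = 2·1259 + 155
1259 = 8·155 + 19
155 = 8·19 + 3
19 = 6·3 + 1
3 = 3·1 + 0  (stop)
So 2673/1259 = [2; 8, 8, 6, 3].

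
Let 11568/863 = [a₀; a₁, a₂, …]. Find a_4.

11568 = 13·863 + 349   →  a_0 = 13
863 = 2·349 + 165   →  a_1 = 2
349 = 2·165 + 19   →  a_2 = 2
165 = 8·19 + 13   →  a_3 = 8
19 = 1·13 + 6   →  a_4 = 1

1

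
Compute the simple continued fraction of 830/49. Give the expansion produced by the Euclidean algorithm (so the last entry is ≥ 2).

830 = 16×49 + 46
49 = 1×46 + 3
46 = 15×3 + 1
3 = 3×1 + 0  (stop)
So 830/49 = [16; 1, 15, 3].

[16; 1, 15, 3]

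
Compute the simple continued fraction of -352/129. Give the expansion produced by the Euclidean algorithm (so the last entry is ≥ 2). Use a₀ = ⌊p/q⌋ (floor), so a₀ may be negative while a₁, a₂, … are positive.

[-3; 3, 1, 2, 5, 2]

-352 = -3*129 + 35
129 = 3*35 + 24
35 = 1*24 + 11
24 = 2*11 + 2
11 = 5*2 + 1
2 = 2*1 + 0  (stop)
So -352/129 = [-3; 3, 1, 2, 5, 2].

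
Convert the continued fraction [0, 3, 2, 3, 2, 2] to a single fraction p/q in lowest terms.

Using pₖ = aₖpₖ₋₁ + pₖ₋₂ and qₖ = aₖqₖ₋₁ + qₖ₋₂:
  k=0: a=0, p=0, q=1
  k=1: a=3, p=1, q=3
  k=2: a=2, p=2, q=7
  k=3: a=3, p=7, q=24
  k=4: a=2, p=16, q=55
  k=5: a=2, p=39, q=134

39/134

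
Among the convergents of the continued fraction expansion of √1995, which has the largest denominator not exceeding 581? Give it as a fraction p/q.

√1995 = [44; 1, 1, 1, 88, …] (period length 4).
Convergents:
  p_0/q_0 = 44/1
  p_1/q_1 = 45/1
  p_2/q_2 = 89/2
  p_3/q_3 = 134/3
  p_4/q_4 = 11881/266
  p_5/q_5 = 12015/269
  p_6/q_6 = 23896/535
  p_7/q_7 = 35911/804
q_6 = 535 ≤ 581 < 804 = q_7, so the answer is 23896/535.

23896/535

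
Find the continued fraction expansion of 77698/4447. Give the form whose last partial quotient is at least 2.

77698 = 17·4447 + 2099
4447 = 2·2099 + 249
2099 = 8·249 + 107
249 = 2·107 + 35
107 = 3·35 + 2
35 = 17·2 + 1
2 = 2·1 + 0  (stop)
So 77698/4447 = [17; 2, 8, 2, 3, 17, 2].

[17; 2, 8, 2, 3, 17, 2]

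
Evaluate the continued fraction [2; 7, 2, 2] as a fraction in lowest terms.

Fold from the inside: start with 2/1.
  2 + 1/2 = 5/2
  7 + 2/5 = 37/5
  2 + 5/37 = 79/37

79/37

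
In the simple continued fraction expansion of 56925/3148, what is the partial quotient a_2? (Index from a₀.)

56925 = 18·3148 + 261   →  a_0 = 18
3148 = 12·261 + 16   →  a_1 = 12
261 = 16·16 + 5   →  a_2 = 16

16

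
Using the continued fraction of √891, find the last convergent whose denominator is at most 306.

√891 = [29; 1, 5, 1, 1, 1, 5, 1, 58, …] (period length 8).
Convergents:
  p_0/q_0 = 29/1
  p_1/q_1 = 30/1
  p_2/q_2 = 179/6
  p_3/q_3 = 209/7
  p_4/q_4 = 388/13
  p_5/q_5 = 597/20
  p_6/q_6 = 3373/113
  p_7/q_7 = 3970/133
  p_8/q_8 = 233633/7827
q_7 = 133 ≤ 306 < 7827 = q_8, so the answer is 3970/133.

3970/133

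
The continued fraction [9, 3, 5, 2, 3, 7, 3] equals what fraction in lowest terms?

Using pₖ = aₖpₖ₋₁ + pₖ₋₂ and qₖ = aₖqₖ₋₁ + qₖ₋₂:
  k=0: a=9, p=9, q=1
  k=1: a=3, p=28, q=3
  k=2: a=5, p=149, q=16
  k=3: a=2, p=326, q=35
  k=4: a=3, p=1127, q=121
  k=5: a=7, p=8215, q=882
  k=6: a=3, p=25772, q=2767

25772/2767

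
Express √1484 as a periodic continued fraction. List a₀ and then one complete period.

a₀ = ⌊√1484⌋ = 38.
With m₀=0, d₀=1 and mₖ₊₁ = dₖaₖ − mₖ, dₖ₊₁ = (n − mₖ₊₁²)/dₖ, aₖ₊₁ = ⌊(a₀+mₖ₊₁)/dₖ₊₁⌋:
  k=1: m=38, d=40, a=1
  k=2: m=2, d=37, a=1
  k=3: m=35, d=7, a=10
  k=4: m=35, d=37, a=1
  k=5: m=2, d=40, a=1
  k=6: m=38, d=1, a=76
d=1 and a=2a₀=76 at k=6, so the next step gives (m, d) = (38, 40) again — its k=1 value — and the period has length 6.

[38; 1, 1, 10, 1, 1, 76]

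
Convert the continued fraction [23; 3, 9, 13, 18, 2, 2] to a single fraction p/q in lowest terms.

Fold from the inside: start with 2/1.
  2 + 1/2 = 5/2
  18 + 2/5 = 92/5
  13 + 5/92 = 1201/92
  9 + 92/1201 = 10901/1201
  3 + 1201/10901 = 33904/10901
  23 + 10901/33904 = 790693/33904

790693/33904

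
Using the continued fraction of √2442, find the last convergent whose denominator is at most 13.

√2442 = [49; 2, 2, 2, 98, …] (period length 4).
Convergents:
  p_0/q_0 = 49/1
  p_1/q_1 = 99/2
  p_2/q_2 = 247/5
  p_3/q_3 = 593/12
  p_4/q_4 = 58361/1181
q_3 = 12 ≤ 13 < 1181 = q_4, so the answer is 593/12.

593/12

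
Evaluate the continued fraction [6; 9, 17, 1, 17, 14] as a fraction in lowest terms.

251218/41113

Fold from the inside: start with 14/1.
  17 + 1/14 = 239/14
  1 + 14/239 = 253/239
  17 + 239/253 = 4540/253
  9 + 253/4540 = 41113/4540
  6 + 4540/41113 = 251218/41113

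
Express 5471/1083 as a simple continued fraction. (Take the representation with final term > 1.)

5471 = 5×1083 + 56
1083 = 19×56 + 19
56 = 2×19 + 18
19 = 1×18 + 1
18 = 18×1 + 0  (stop)
So 5471/1083 = [5; 19, 2, 1, 18].

[5; 19, 2, 1, 18]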